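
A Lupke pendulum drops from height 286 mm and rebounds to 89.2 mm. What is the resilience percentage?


Resilience = h_rebound / h_drop * 100
= 89.2 / 286 * 100
= 31.2%

31.2%


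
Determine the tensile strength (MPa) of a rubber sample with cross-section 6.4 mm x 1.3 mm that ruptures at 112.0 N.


Area = width * thickness = 6.4 * 1.3 = 8.32 mm^2
TS = force / area = 112.0 / 8.32 = 13.46 MPa

13.46 MPa


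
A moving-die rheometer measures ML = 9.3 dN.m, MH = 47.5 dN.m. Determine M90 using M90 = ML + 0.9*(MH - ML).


M90 = ML + 0.9 * (MH - ML)
M90 = 9.3 + 0.9 * (47.5 - 9.3)
M90 = 9.3 + 0.9 * 38.2
M90 = 43.68 dN.m

43.68 dN.m


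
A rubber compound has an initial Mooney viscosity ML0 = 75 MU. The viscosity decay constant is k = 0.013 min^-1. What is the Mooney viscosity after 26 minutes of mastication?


ML = ML0 * exp(-k * t)
ML = 75 * exp(-0.013 * 26)
ML = 75 * 0.7132
ML = 53.49 MU

53.49 MU


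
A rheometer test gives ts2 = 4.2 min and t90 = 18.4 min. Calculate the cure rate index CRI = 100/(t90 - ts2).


CRI = 100 / (t90 - ts2)
= 100 / (18.4 - 4.2)
= 100 / 14.2
= 7.04 min^-1

7.04 min^-1


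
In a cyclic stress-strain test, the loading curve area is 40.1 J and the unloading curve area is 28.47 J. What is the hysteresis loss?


Hysteresis loss = loading - unloading
= 40.1 - 28.47
= 11.63 J

11.63 J


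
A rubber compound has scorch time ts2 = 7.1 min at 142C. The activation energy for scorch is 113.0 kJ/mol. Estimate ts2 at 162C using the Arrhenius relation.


Convert temperatures: T1 = 142 + 273.15 = 415.15 K, T2 = 162 + 273.15 = 435.15 K
ts2_new = 7.1 * exp(113000 / 8.314 * (1/435.15 - 1/415.15))
1/T2 - 1/T1 = -1.1071e-04
ts2_new = 1.58 min

1.58 min


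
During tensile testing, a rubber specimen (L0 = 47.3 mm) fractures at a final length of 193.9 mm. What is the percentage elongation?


Elongation = (Lf - L0) / L0 * 100
= (193.9 - 47.3) / 47.3 * 100
= 146.6 / 47.3 * 100
= 309.9%

309.9%


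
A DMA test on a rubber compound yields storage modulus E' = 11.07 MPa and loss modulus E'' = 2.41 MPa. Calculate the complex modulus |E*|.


|E*| = sqrt(E'^2 + E''^2)
= sqrt(11.07^2 + 2.41^2)
= sqrt(122.5449 + 5.8081)
= 11.329 MPa

11.329 MPa


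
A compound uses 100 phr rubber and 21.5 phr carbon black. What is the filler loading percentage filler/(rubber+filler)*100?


Filler % = filler / (rubber + filler) * 100
= 21.5 / (100 + 21.5) * 100
= 21.5 / 121.5 * 100
= 17.7%

17.7%


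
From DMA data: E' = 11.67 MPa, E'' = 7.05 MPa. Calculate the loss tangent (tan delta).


tan delta = E'' / E'
= 7.05 / 11.67
= 0.6041

tan delta = 0.6041


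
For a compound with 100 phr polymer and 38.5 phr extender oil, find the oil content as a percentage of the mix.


Oil % = oil / (100 + oil) * 100
= 38.5 / (100 + 38.5) * 100
= 38.5 / 138.5 * 100
= 27.8%

27.8%


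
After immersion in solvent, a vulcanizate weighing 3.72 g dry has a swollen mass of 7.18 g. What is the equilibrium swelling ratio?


Q = W_swollen / W_dry
Q = 7.18 / 3.72
Q = 1.93

Q = 1.93


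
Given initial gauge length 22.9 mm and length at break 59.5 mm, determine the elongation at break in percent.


Elongation = (Lf - L0) / L0 * 100
= (59.5 - 22.9) / 22.9 * 100
= 36.6 / 22.9 * 100
= 159.8%

159.8%


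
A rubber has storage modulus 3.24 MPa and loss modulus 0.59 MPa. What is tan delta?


tan delta = E'' / E'
= 0.59 / 3.24
= 0.1821

tan delta = 0.1821


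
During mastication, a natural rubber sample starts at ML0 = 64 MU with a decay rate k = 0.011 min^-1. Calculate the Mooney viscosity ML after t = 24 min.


ML = ML0 * exp(-k * t)
ML = 64 * exp(-0.011 * 24)
ML = 64 * 0.7680
ML = 49.15 MU

49.15 MU


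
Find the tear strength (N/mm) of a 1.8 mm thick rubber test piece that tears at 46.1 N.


Tear strength = force / thickness
= 46.1 / 1.8
= 25.61 N/mm

25.61 N/mm


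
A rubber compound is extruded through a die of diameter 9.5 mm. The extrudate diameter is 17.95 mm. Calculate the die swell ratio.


Die swell ratio = D_extrudate / D_die
= 17.95 / 9.5
= 1.889

Die swell = 1.889


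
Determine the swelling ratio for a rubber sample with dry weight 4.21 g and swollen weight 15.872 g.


Q = W_swollen / W_dry
Q = 15.872 / 4.21
Q = 3.77

Q = 3.77


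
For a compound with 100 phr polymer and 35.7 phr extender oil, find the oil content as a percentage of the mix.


Oil % = oil / (100 + oil) * 100
= 35.7 / (100 + 35.7) * 100
= 35.7 / 135.7 * 100
= 26.31%

26.31%


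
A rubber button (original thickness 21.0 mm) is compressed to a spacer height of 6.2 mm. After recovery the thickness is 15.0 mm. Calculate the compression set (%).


CS = (t0 - recovered) / (t0 - ts) * 100
= (21.0 - 15.0) / (21.0 - 6.2) * 100
= 6.0 / 14.8 * 100
= 40.5%

40.5%


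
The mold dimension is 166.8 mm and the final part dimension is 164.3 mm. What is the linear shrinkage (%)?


Shrinkage = (mold - part) / mold * 100
= (166.8 - 164.3) / 166.8 * 100
= 2.5 / 166.8 * 100
= 1.5%

1.5%


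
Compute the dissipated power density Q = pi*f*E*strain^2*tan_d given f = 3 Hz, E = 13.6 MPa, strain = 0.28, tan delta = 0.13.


Q = pi * f * E * strain^2 * tan_d
= pi * 3 * 13.6 * 0.28^2 * 0.13
= pi * 3 * 13.6 * 0.0784 * 0.13
= 1.3064

Q = 1.3064


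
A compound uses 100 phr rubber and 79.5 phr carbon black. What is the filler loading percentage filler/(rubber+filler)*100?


Filler % = filler / (rubber + filler) * 100
= 79.5 / (100 + 79.5) * 100
= 79.5 / 179.5 * 100
= 44.29%

44.29%


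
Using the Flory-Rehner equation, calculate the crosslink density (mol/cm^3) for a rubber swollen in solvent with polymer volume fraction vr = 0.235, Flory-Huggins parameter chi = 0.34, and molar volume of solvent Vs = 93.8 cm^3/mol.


ln(1 - vr) = ln(1 - 0.235) = -0.2679
Numerator = -((-0.2679) + 0.235 + 0.34 * 0.235^2) = 0.0141
Denominator = 93.8 * (0.235^(1/3) - 0.235/2) = 46.8625
nu = 0.0141 / 46.8625 = 3.0094e-04 mol/cm^3

3.0094e-04 mol/cm^3


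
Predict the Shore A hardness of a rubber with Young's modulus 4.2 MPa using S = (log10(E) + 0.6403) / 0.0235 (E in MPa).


log10(E) = 0.0235*S - 0.6403  =>  S = (log10(E) + 0.6403) / 0.0235
log10(4.2) = 0.623249
S = (0.623249 + 0.6403) / 0.0235 = 1.263549 / 0.0235
S = 53.8

Shore A = 53.8


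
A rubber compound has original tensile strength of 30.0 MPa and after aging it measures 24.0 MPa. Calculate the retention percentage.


Retention = aged / original * 100
= 24.0 / 30.0 * 100
= 80.0%

80.0%


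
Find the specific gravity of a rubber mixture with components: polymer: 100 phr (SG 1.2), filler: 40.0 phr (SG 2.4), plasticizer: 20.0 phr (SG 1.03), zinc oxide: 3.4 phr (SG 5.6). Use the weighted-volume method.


Sum of weights = 163.4
Volume contributions:
  polymer: 100/1.2 = 83.3333
  filler: 40.0/2.4 = 16.6667
  plasticizer: 20.0/1.03 = 19.4175
  zinc oxide: 3.4/5.6 = 0.6071
Sum of volumes = 120.0246
SG = 163.4 / 120.0246 = 1.361

SG = 1.361


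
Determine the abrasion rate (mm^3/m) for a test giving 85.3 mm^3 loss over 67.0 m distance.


Rate = volume_loss / distance
= 85.3 / 67.0
= 1.273 mm^3/m

1.273 mm^3/m


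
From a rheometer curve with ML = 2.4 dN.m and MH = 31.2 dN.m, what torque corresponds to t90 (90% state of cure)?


M90 = ML + 0.9 * (MH - ML)
M90 = 2.4 + 0.9 * (31.2 - 2.4)
M90 = 2.4 + 0.9 * 28.8
M90 = 28.32 dN.m

28.32 dN.m


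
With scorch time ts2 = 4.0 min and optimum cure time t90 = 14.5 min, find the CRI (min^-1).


CRI = 100 / (t90 - ts2)
= 100 / (14.5 - 4.0)
= 100 / 10.5
= 9.52 min^-1

9.52 min^-1


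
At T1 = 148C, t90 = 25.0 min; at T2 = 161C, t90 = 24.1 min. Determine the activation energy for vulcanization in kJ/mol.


T1 = 421.15 K, T2 = 434.15 K
1/T1 - 1/T2 = 7.1100e-05
ln(t1/t2) = ln(25.0/24.1) = 0.0367
Ea = 8.314 * 0.0367 / 7.1100e-05 = 4287.2908 J/mol
Ea = 4.29 kJ/mol

4.29 kJ/mol


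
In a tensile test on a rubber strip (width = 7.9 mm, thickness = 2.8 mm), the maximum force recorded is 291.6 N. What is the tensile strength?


Area = width * thickness = 7.9 * 2.8 = 22.12 mm^2
TS = force / area = 291.6 / 22.12 = 13.18 MPa

13.18 MPa


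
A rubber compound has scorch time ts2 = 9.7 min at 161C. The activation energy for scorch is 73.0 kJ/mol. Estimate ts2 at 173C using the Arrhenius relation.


Convert temperatures: T1 = 161 + 273.15 = 434.15 K, T2 = 173 + 273.15 = 446.15 K
ts2_new = 9.7 * exp(73000 / 8.314 * (1/446.15 - 1/434.15))
1/T2 - 1/T1 = -6.1953e-05
ts2_new = 5.63 min

5.63 min


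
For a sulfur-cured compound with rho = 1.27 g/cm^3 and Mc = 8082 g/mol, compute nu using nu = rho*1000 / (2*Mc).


nu = rho * 1000 / (2 * Mc)
nu = 1.27 * 1000 / (2 * 8082)
nu = 1270.0 / 16164
nu = 0.0786 mol/L

0.0786 mol/L


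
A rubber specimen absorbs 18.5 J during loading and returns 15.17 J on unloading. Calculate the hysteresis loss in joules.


Hysteresis loss = loading - unloading
= 18.5 - 15.17
= 3.33 J

3.33 J


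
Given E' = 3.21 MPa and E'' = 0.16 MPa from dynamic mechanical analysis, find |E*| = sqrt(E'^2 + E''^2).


|E*| = sqrt(E'^2 + E''^2)
= sqrt(3.21^2 + 0.16^2)
= sqrt(10.3041 + 0.0256)
= 3.214 MPa

3.214 MPa


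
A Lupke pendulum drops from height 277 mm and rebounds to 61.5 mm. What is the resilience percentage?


Resilience = h_rebound / h_drop * 100
= 61.5 / 277 * 100
= 22.2%

22.2%


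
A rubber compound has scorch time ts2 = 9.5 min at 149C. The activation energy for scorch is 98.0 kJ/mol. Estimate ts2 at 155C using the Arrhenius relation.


Convert temperatures: T1 = 149 + 273.15 = 422.15 K, T2 = 155 + 273.15 = 428.15 K
ts2_new = 9.5 * exp(98000 / 8.314 * (1/428.15 - 1/422.15))
1/T2 - 1/T1 = -3.3196e-05
ts2_new = 6.42 min

6.42 min


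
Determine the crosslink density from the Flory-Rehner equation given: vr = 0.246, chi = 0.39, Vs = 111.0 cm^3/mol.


ln(1 - vr) = ln(1 - 0.246) = -0.2824
Numerator = -((-0.2824) + 0.246 + 0.39 * 0.246^2) = 0.0128
Denominator = 111.0 * (0.246^(1/3) - 0.246/2) = 55.8977
nu = 0.0128 / 55.8977 = 2.2830e-04 mol/cm^3

2.2830e-04 mol/cm^3


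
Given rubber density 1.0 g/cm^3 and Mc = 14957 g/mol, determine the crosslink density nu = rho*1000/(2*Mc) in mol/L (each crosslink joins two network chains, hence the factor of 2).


nu = rho * 1000 / (2 * Mc)
nu = 1.0 * 1000 / (2 * 14957)
nu = 1000.0 / 29914
nu = 0.0334 mol/L

0.0334 mol/L


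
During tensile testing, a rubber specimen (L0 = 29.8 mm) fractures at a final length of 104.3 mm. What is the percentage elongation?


Elongation = (Lf - L0) / L0 * 100
= (104.3 - 29.8) / 29.8 * 100
= 74.5 / 29.8 * 100
= 250.0%

250.0%


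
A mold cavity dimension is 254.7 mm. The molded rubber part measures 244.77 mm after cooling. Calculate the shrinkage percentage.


Shrinkage = (mold - part) / mold * 100
= (254.7 - 244.77) / 254.7 * 100
= 9.93 / 254.7 * 100
= 3.9%

3.9%


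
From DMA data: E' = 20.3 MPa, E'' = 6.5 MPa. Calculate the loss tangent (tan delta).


tan delta = E'' / E'
= 6.5 / 20.3
= 0.3202

tan delta = 0.3202


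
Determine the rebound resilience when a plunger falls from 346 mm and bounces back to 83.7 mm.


Resilience = h_rebound / h_drop * 100
= 83.7 / 346 * 100
= 24.2%

24.2%


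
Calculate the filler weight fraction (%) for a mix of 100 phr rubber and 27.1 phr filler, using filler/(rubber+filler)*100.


Filler % = filler / (rubber + filler) * 100
= 27.1 / (100 + 27.1) * 100
= 27.1 / 127.1 * 100
= 21.32%

21.32%


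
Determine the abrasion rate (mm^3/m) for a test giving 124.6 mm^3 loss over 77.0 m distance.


Rate = volume_loss / distance
= 124.6 / 77.0
= 1.618 mm^3/m

1.618 mm^3/m


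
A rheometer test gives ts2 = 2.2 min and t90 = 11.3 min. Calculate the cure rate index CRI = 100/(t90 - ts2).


CRI = 100 / (t90 - ts2)
= 100 / (11.3 - 2.2)
= 100 / 9.1
= 10.99 min^-1

10.99 min^-1


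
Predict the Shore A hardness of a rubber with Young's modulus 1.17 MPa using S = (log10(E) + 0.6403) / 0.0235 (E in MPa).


log10(E) = 0.0235*S - 0.6403  =>  S = (log10(E) + 0.6403) / 0.0235
log10(1.17) = 0.068186
S = (0.068186 + 0.6403) / 0.0235 = 0.708486 / 0.0235
S = 30.1

Shore A = 30.1


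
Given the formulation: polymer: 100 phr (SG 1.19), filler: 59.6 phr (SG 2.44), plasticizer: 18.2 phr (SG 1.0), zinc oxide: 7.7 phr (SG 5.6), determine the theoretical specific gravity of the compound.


Sum of weights = 185.5
Volume contributions:
  polymer: 100/1.19 = 84.0336
  filler: 59.6/2.44 = 24.4262
  plasticizer: 18.2/1.0 = 18.2000
  zinc oxide: 7.7/5.6 = 1.3750
Sum of volumes = 128.0348
SG = 185.5 / 128.0348 = 1.449

SG = 1.449


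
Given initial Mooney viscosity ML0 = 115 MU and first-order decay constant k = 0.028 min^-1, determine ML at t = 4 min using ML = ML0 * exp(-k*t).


ML = ML0 * exp(-k * t)
ML = 115 * exp(-0.028 * 4)
ML = 115 * 0.8940
ML = 102.82 MU

102.82 MU


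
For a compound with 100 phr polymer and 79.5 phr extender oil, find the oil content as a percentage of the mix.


Oil % = oil / (100 + oil) * 100
= 79.5 / (100 + 79.5) * 100
= 79.5 / 179.5 * 100
= 44.29%

44.29%


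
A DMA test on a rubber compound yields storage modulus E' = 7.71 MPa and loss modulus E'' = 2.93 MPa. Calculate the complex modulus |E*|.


|E*| = sqrt(E'^2 + E''^2)
= sqrt(7.71^2 + 2.93^2)
= sqrt(59.4441 + 8.5849)
= 8.248 MPa

8.248 MPa


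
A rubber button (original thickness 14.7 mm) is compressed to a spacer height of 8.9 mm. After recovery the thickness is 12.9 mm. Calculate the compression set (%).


CS = (t0 - recovered) / (t0 - ts) * 100
= (14.7 - 12.9) / (14.7 - 8.9) * 100
= 1.8 / 5.8 * 100
= 31.0%

31.0%


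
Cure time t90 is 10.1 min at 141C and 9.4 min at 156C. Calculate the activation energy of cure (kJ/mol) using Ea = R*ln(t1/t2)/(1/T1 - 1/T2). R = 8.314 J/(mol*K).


T1 = 414.15 K, T2 = 429.15 K
1/T1 - 1/T2 = 8.4397e-05
ln(t1/t2) = ln(10.1/9.4) = 0.0718
Ea = 8.314 * 0.0718 / 8.4397e-05 = 7075.6382 J/mol
Ea = 7.08 kJ/mol

7.08 kJ/mol


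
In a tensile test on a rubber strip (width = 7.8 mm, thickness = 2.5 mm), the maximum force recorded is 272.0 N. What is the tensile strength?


Area = width * thickness = 7.8 * 2.5 = 19.5 mm^2
TS = force / area = 272.0 / 19.5 = 13.95 MPa

13.95 MPa


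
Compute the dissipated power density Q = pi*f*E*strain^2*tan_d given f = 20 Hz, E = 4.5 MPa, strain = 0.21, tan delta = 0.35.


Q = pi * f * E * strain^2 * tan_d
= pi * 20 * 4.5 * 0.21^2 * 0.35
= pi * 20 * 4.5 * 0.0441 * 0.35
= 4.3641

Q = 4.3641


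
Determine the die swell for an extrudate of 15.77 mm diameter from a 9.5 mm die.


Die swell ratio = D_extrudate / D_die
= 15.77 / 9.5
= 1.66

Die swell = 1.66


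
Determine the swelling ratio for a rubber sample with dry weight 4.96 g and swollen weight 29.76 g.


Q = W_swollen / W_dry
Q = 29.76 / 4.96
Q = 6.0

Q = 6.0


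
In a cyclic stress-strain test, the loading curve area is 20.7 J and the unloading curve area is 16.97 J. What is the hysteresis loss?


Hysteresis loss = loading - unloading
= 20.7 - 16.97
= 3.73 J

3.73 J


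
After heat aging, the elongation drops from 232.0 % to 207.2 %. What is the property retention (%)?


Retention = aged / original * 100
= 207.2 / 232.0 * 100
= 89.3%

89.3%


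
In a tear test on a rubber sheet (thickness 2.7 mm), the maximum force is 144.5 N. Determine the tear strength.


Tear strength = force / thickness
= 144.5 / 2.7
= 53.52 N/mm

53.52 N/mm


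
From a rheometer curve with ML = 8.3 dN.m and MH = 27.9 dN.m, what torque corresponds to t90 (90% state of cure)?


M90 = ML + 0.9 * (MH - ML)
M90 = 8.3 + 0.9 * (27.9 - 8.3)
M90 = 8.3 + 0.9 * 19.6
M90 = 25.94 dN.m

25.94 dN.m


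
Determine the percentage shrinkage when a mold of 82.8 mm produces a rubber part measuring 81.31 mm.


Shrinkage = (mold - part) / mold * 100
= (82.8 - 81.31) / 82.8 * 100
= 1.49 / 82.8 * 100
= 1.8%

1.8%


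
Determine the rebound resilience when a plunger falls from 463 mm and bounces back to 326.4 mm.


Resilience = h_rebound / h_drop * 100
= 326.4 / 463 * 100
= 70.5%

70.5%


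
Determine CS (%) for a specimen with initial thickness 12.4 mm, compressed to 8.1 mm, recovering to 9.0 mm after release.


CS = (t0 - recovered) / (t0 - ts) * 100
= (12.4 - 9.0) / (12.4 - 8.1) * 100
= 3.4 / 4.3 * 100
= 79.1%

79.1%


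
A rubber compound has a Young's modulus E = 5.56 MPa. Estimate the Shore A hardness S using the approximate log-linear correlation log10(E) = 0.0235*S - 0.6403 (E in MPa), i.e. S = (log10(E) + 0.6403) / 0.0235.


log10(E) = 0.0235*S - 0.6403  =>  S = (log10(E) + 0.6403) / 0.0235
log10(5.56) = 0.745075
S = (0.745075 + 0.6403) / 0.0235 = 1.385375 / 0.0235
S = 59.0

Shore A = 59.0


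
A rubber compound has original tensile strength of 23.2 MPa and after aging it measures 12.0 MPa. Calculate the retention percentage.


Retention = aged / original * 100
= 12.0 / 23.2 * 100
= 51.7%

51.7%


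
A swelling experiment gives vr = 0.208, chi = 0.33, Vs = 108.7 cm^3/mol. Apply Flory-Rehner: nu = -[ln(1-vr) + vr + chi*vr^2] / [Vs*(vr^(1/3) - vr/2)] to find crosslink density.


ln(1 - vr) = ln(1 - 0.208) = -0.2332
Numerator = -((-0.2332) + 0.208 + 0.33 * 0.208^2) = 0.0109
Denominator = 108.7 * (0.208^(1/3) - 0.208/2) = 53.0999
nu = 0.0109 / 53.0999 = 2.0559e-04 mol/cm^3

2.0559e-04 mol/cm^3


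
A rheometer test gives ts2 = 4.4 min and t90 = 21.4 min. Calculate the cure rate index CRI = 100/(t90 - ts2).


CRI = 100 / (t90 - ts2)
= 100 / (21.4 - 4.4)
= 100 / 17.0
= 5.88 min^-1

5.88 min^-1


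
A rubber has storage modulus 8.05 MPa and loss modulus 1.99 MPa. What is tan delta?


tan delta = E'' / E'
= 1.99 / 8.05
= 0.2472

tan delta = 0.2472


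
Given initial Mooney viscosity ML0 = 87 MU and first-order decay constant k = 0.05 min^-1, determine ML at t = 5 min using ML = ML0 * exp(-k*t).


ML = ML0 * exp(-k * t)
ML = 87 * exp(-0.05 * 5)
ML = 87 * 0.7788
ML = 67.76 MU

67.76 MU


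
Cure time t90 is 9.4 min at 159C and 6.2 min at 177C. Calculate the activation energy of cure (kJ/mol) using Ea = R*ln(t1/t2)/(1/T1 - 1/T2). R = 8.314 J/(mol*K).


T1 = 432.15 K, T2 = 450.15 K
1/T1 - 1/T2 = 9.2530e-05
ln(t1/t2) = ln(9.4/6.2) = 0.4162
Ea = 8.314 * 0.4162 / 9.2530e-05 = 37392.9765 J/mol
Ea = 37.39 kJ/mol

37.39 kJ/mol


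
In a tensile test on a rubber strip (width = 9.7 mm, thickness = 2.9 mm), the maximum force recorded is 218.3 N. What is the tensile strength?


Area = width * thickness = 9.7 * 2.9 = 28.13 mm^2
TS = force / area = 218.3 / 28.13 = 7.76 MPa

7.76 MPa


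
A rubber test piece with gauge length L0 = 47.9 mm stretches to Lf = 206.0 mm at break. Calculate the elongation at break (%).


Elongation = (Lf - L0) / L0 * 100
= (206.0 - 47.9) / 47.9 * 100
= 158.1 / 47.9 * 100
= 330.1%

330.1%


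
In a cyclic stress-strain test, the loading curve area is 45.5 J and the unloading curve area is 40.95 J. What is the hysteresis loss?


Hysteresis loss = loading - unloading
= 45.5 - 40.95
= 4.55 J

4.55 J


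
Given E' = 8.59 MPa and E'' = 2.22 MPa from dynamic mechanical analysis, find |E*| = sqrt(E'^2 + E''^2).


|E*| = sqrt(E'^2 + E''^2)
= sqrt(8.59^2 + 2.22^2)
= sqrt(73.7881 + 4.9284)
= 8.872 MPa

8.872 MPa


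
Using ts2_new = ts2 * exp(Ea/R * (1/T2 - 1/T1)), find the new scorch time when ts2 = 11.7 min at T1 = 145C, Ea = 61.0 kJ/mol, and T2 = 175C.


Convert temperatures: T1 = 145 + 273.15 = 418.15 K, T2 = 175 + 273.15 = 448.15 K
ts2_new = 11.7 * exp(61000 / 8.314 * (1/448.15 - 1/418.15))
1/T2 - 1/T1 = -1.6009e-04
ts2_new = 3.61 min

3.61 min


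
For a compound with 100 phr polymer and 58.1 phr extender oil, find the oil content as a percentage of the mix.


Oil % = oil / (100 + oil) * 100
= 58.1 / (100 + 58.1) * 100
= 58.1 / 158.1 * 100
= 36.75%

36.75%


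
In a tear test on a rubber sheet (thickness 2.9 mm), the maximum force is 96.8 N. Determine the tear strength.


Tear strength = force / thickness
= 96.8 / 2.9
= 33.38 N/mm

33.38 N/mm


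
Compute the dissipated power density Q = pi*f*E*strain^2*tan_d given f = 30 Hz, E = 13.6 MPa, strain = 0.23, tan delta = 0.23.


Q = pi * f * E * strain^2 * tan_d
= pi * 30 * 13.6 * 0.23^2 * 0.23
= pi * 30 * 13.6 * 0.0529 * 0.23
= 15.5953

Q = 15.5953


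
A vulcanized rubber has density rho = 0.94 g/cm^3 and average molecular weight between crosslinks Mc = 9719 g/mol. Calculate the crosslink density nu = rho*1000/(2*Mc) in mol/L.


nu = rho * 1000 / (2 * Mc)
nu = 0.94 * 1000 / (2 * 9719)
nu = 940.0 / 19438
nu = 0.0484 mol/L

0.0484 mol/L


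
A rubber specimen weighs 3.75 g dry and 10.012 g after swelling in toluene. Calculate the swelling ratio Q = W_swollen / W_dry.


Q = W_swollen / W_dry
Q = 10.012 / 3.75
Q = 2.67

Q = 2.67


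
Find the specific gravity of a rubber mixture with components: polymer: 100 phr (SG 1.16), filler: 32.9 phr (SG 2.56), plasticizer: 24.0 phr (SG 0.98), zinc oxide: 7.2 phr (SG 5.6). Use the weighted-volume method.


Sum of weights = 164.1
Volume contributions:
  polymer: 100/1.16 = 86.2069
  filler: 32.9/2.56 = 12.8516
  plasticizer: 24.0/0.98 = 24.4898
  zinc oxide: 7.2/5.6 = 1.2857
Sum of volumes = 124.8340
SG = 164.1 / 124.8340 = 1.315

SG = 1.315


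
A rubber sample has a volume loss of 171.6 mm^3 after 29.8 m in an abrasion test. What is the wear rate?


Rate = volume_loss / distance
= 171.6 / 29.8
= 5.758 mm^3/m

5.758 mm^3/m


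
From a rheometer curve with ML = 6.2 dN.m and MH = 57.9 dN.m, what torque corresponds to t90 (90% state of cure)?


M90 = ML + 0.9 * (MH - ML)
M90 = 6.2 + 0.9 * (57.9 - 6.2)
M90 = 6.2 + 0.9 * 51.7
M90 = 52.73 dN.m

52.73 dN.m


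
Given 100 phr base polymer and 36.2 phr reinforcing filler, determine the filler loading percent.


Filler % = filler / (rubber + filler) * 100
= 36.2 / (100 + 36.2) * 100
= 36.2 / 136.2 * 100
= 26.58%

26.58%


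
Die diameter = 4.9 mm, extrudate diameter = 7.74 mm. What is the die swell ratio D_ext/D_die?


Die swell ratio = D_extrudate / D_die
= 7.74 / 4.9
= 1.58

Die swell = 1.58


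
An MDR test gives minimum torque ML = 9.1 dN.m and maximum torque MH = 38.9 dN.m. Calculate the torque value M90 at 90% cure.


M90 = ML + 0.9 * (MH - ML)
M90 = 9.1 + 0.9 * (38.9 - 9.1)
M90 = 9.1 + 0.9 * 29.8
M90 = 35.92 dN.m

35.92 dN.m


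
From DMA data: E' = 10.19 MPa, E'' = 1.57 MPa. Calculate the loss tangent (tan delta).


tan delta = E'' / E'
= 1.57 / 10.19
= 0.1541

tan delta = 0.1541


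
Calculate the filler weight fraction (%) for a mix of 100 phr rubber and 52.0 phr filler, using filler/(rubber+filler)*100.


Filler % = filler / (rubber + filler) * 100
= 52.0 / (100 + 52.0) * 100
= 52.0 / 152.0 * 100
= 34.21%

34.21%


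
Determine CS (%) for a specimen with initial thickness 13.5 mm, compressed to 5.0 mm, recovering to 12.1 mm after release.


CS = (t0 - recovered) / (t0 - ts) * 100
= (13.5 - 12.1) / (13.5 - 5.0) * 100
= 1.4 / 8.5 * 100
= 16.5%

16.5%


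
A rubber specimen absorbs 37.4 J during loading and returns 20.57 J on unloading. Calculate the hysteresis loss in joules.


Hysteresis loss = loading - unloading
= 37.4 - 20.57
= 16.83 J

16.83 J


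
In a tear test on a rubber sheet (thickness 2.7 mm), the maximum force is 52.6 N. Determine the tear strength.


Tear strength = force / thickness
= 52.6 / 2.7
= 19.48 N/mm

19.48 N/mm


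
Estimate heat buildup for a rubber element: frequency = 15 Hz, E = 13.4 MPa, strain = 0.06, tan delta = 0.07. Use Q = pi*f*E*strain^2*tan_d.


Q = pi * f * E * strain^2 * tan_d
= pi * 15 * 13.4 * 0.06^2 * 0.07
= pi * 15 * 13.4 * 0.0036 * 0.07
= 0.1591

Q = 0.1591


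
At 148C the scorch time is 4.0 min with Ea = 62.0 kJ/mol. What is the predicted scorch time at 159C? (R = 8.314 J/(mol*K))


Convert temperatures: T1 = 148 + 273.15 = 421.15 K, T2 = 159 + 273.15 = 432.15 K
ts2_new = 4.0 * exp(62000 / 8.314 * (1/432.15 - 1/421.15))
1/T2 - 1/T1 = -6.0440e-05
ts2_new = 2.55 min

2.55 min


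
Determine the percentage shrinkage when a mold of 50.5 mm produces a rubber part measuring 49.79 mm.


Shrinkage = (mold - part) / mold * 100
= (50.5 - 49.79) / 50.5 * 100
= 0.71 / 50.5 * 100
= 1.41%

1.41%


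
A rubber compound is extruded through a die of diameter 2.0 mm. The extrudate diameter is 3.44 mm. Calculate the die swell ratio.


Die swell ratio = D_extrudate / D_die
= 3.44 / 2.0
= 1.72

Die swell = 1.72


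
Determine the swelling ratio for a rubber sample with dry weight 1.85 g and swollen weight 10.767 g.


Q = W_swollen / W_dry
Q = 10.767 / 1.85
Q = 5.82

Q = 5.82


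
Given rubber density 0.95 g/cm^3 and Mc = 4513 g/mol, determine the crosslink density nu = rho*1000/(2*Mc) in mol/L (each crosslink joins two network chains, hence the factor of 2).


nu = rho * 1000 / (2 * Mc)
nu = 0.95 * 1000 / (2 * 4513)
nu = 950.0 / 9026
nu = 0.1053 mol/L

0.1053 mol/L


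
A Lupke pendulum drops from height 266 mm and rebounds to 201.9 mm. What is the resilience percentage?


Resilience = h_rebound / h_drop * 100
= 201.9 / 266 * 100
= 75.9%

75.9%


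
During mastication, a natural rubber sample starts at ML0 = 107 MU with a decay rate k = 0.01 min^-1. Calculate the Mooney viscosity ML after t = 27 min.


ML = ML0 * exp(-k * t)
ML = 107 * exp(-0.01 * 27)
ML = 107 * 0.7634
ML = 81.68 MU

81.68 MU


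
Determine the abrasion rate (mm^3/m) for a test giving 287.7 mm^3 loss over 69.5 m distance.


Rate = volume_loss / distance
= 287.7 / 69.5
= 4.14 mm^3/m

4.14 mm^3/m


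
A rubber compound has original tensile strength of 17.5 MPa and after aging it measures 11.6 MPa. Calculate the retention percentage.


Retention = aged / original * 100
= 11.6 / 17.5 * 100
= 66.3%

66.3%


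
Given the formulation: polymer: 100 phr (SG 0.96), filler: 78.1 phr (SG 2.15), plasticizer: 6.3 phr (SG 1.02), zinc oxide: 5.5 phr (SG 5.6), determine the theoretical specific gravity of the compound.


Sum of weights = 189.9
Volume contributions:
  polymer: 100/0.96 = 104.1667
  filler: 78.1/2.15 = 36.3256
  plasticizer: 6.3/1.02 = 6.1765
  zinc oxide: 5.5/5.6 = 0.9821
Sum of volumes = 147.6509
SG = 189.9 / 147.6509 = 1.286

SG = 1.286


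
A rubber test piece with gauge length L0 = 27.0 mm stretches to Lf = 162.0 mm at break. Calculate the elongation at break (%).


Elongation = (Lf - L0) / L0 * 100
= (162.0 - 27.0) / 27.0 * 100
= 135.0 / 27.0 * 100
= 500.0%

500.0%


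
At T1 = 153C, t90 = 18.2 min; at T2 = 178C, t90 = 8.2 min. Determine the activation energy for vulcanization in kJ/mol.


T1 = 426.15 K, T2 = 451.15 K
1/T1 - 1/T2 = 1.3003e-04
ln(t1/t2) = ln(18.2/8.2) = 0.7973
Ea = 8.314 * 0.7973 / 1.3003e-04 = 50976.3092 J/mol
Ea = 50.98 kJ/mol

50.98 kJ/mol


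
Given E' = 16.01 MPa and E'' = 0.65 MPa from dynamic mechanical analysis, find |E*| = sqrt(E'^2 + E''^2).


|E*| = sqrt(E'^2 + E''^2)
= sqrt(16.01^2 + 0.65^2)
= sqrt(256.3201 + 0.4225)
= 16.023 MPa

16.023 MPa


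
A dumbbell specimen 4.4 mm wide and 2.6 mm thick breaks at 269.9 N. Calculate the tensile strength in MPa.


Area = width * thickness = 4.4 * 2.6 = 11.44 mm^2
TS = force / area = 269.9 / 11.44 = 23.59 MPa

23.59 MPa


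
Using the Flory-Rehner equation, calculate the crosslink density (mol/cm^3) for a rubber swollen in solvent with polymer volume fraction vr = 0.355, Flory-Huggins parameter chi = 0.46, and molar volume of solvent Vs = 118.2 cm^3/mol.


ln(1 - vr) = ln(1 - 0.355) = -0.4385
Numerator = -((-0.4385) + 0.355 + 0.46 * 0.355^2) = 0.0255
Denominator = 118.2 * (0.355^(1/3) - 0.355/2) = 62.7134
nu = 0.0255 / 62.7134 = 4.0715e-04 mol/cm^3

4.0715e-04 mol/cm^3


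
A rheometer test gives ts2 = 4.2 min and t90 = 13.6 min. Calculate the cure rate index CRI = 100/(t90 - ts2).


CRI = 100 / (t90 - ts2)
= 100 / (13.6 - 4.2)
= 100 / 9.4
= 10.64 min^-1

10.64 min^-1


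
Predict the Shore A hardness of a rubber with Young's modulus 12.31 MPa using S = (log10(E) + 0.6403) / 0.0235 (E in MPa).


log10(E) = 0.0235*S - 0.6403  =>  S = (log10(E) + 0.6403) / 0.0235
log10(12.31) = 1.090258
S = (1.090258 + 0.6403) / 0.0235 = 1.730558 / 0.0235
S = 73.6

Shore A = 73.6


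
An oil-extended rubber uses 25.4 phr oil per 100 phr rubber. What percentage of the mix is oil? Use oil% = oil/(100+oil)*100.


Oil % = oil / (100 + oil) * 100
= 25.4 / (100 + 25.4) * 100
= 25.4 / 125.4 * 100
= 20.26%

20.26%


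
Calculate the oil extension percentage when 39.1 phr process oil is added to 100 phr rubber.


Oil % = oil / (100 + oil) * 100
= 39.1 / (100 + 39.1) * 100
= 39.1 / 139.1 * 100
= 28.11%

28.11%


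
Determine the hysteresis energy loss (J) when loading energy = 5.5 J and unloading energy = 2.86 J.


Hysteresis loss = loading - unloading
= 5.5 - 2.86
= 2.64 J

2.64 J


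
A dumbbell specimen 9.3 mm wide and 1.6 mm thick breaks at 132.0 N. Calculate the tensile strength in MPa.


Area = width * thickness = 9.3 * 1.6 = 14.88 mm^2
TS = force / area = 132.0 / 14.88 = 8.87 MPa

8.87 MPa


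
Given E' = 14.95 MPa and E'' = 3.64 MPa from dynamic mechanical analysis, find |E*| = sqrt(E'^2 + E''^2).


|E*| = sqrt(E'^2 + E''^2)
= sqrt(14.95^2 + 3.64^2)
= sqrt(223.5025 + 13.2496)
= 15.387 MPa

15.387 MPa


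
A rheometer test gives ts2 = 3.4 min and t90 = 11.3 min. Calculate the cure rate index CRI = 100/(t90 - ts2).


CRI = 100 / (t90 - ts2)
= 100 / (11.3 - 3.4)
= 100 / 7.9
= 12.66 min^-1

12.66 min^-1


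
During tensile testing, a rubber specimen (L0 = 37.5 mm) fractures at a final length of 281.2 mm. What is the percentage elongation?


Elongation = (Lf - L0) / L0 * 100
= (281.2 - 37.5) / 37.5 * 100
= 243.7 / 37.5 * 100
= 649.9%

649.9%


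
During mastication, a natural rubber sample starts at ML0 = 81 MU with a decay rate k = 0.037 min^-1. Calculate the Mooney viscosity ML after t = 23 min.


ML = ML0 * exp(-k * t)
ML = 81 * exp(-0.037 * 23)
ML = 81 * 0.4270
ML = 34.59 MU

34.59 MU


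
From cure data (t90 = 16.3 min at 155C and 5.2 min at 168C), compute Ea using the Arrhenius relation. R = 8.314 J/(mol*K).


T1 = 428.15 K, T2 = 441.15 K
1/T1 - 1/T2 = 6.8827e-05
ln(t1/t2) = ln(16.3/5.2) = 1.1425
Ea = 8.314 * 1.1425 / 6.8827e-05 = 138009.0520 J/mol
Ea = 138.01 kJ/mol

138.01 kJ/mol


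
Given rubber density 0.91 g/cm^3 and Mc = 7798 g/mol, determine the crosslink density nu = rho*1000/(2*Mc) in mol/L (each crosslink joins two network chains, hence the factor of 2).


nu = rho * 1000 / (2 * Mc)
nu = 0.91 * 1000 / (2 * 7798)
nu = 910.0 / 15596
nu = 0.0583 mol/L

0.0583 mol/L


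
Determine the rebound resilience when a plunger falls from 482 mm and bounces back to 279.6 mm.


Resilience = h_rebound / h_drop * 100
= 279.6 / 482 * 100
= 58.0%

58.0%


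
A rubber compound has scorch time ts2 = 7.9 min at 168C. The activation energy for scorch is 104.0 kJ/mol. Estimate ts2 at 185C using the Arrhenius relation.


Convert temperatures: T1 = 168 + 273.15 = 441.15 K, T2 = 185 + 273.15 = 458.15 K
ts2_new = 7.9 * exp(104000 / 8.314 * (1/458.15 - 1/441.15))
1/T2 - 1/T1 = -8.4111e-05
ts2_new = 2.76 min

2.76 min


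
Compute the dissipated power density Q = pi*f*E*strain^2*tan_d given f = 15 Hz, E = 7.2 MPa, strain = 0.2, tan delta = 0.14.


Q = pi * f * E * strain^2 * tan_d
= pi * 15 * 7.2 * 0.2^2 * 0.14
= pi * 15 * 7.2 * 0.0400 * 0.14
= 1.9000

Q = 1.9000


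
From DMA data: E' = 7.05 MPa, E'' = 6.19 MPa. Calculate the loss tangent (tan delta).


tan delta = E'' / E'
= 6.19 / 7.05
= 0.878

tan delta = 0.878


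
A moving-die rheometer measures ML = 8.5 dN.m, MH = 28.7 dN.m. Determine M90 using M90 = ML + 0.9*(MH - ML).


M90 = ML + 0.9 * (MH - ML)
M90 = 8.5 + 0.9 * (28.7 - 8.5)
M90 = 8.5 + 0.9 * 20.2
M90 = 26.68 dN.m

26.68 dN.m


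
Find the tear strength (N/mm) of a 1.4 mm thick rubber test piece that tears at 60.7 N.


Tear strength = force / thickness
= 60.7 / 1.4
= 43.36 N/mm

43.36 N/mm


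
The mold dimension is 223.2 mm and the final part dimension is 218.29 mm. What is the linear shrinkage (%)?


Shrinkage = (mold - part) / mold * 100
= (223.2 - 218.29) / 223.2 * 100
= 4.91 / 223.2 * 100
= 2.2%

2.2%


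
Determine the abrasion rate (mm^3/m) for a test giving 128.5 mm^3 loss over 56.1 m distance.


Rate = volume_loss / distance
= 128.5 / 56.1
= 2.291 mm^3/m

2.291 mm^3/m


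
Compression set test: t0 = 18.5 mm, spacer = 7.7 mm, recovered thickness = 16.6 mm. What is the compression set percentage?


CS = (t0 - recovered) / (t0 - ts) * 100
= (18.5 - 16.6) / (18.5 - 7.7) * 100
= 1.9 / 10.8 * 100
= 17.6%

17.6%


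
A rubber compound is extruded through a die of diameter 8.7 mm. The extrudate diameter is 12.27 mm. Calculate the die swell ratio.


Die swell ratio = D_extrudate / D_die
= 12.27 / 8.7
= 1.41

Die swell = 1.41


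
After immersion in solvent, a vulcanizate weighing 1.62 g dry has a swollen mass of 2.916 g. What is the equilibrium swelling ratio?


Q = W_swollen / W_dry
Q = 2.916 / 1.62
Q = 1.8

Q = 1.8


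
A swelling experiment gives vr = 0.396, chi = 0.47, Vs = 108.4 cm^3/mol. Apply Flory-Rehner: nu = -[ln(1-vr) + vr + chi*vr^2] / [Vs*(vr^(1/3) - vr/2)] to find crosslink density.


ln(1 - vr) = ln(1 - 0.396) = -0.5042
Numerator = -((-0.5042) + 0.396 + 0.47 * 0.396^2) = 0.0345
Denominator = 108.4 * (0.396^(1/3) - 0.396/2) = 58.1395
nu = 0.0345 / 58.1395 = 5.9301e-04 mol/cm^3

5.9301e-04 mol/cm^3


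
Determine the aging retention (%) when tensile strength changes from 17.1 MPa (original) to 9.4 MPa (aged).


Retention = aged / original * 100
= 9.4 / 17.1 * 100
= 55.0%

55.0%


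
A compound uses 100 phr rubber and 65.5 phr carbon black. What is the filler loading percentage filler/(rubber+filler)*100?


Filler % = filler / (rubber + filler) * 100
= 65.5 / (100 + 65.5) * 100
= 65.5 / 165.5 * 100
= 39.58%

39.58%


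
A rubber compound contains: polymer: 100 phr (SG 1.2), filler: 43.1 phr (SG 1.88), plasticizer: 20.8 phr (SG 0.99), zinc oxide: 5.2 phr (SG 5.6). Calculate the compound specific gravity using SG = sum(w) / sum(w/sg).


Sum of weights = 169.1
Volume contributions:
  polymer: 100/1.2 = 83.3333
  filler: 43.1/1.88 = 22.9255
  plasticizer: 20.8/0.99 = 21.0101
  zinc oxide: 5.2/5.6 = 0.9286
Sum of volumes = 128.1975
SG = 169.1 / 128.1975 = 1.319

SG = 1.319


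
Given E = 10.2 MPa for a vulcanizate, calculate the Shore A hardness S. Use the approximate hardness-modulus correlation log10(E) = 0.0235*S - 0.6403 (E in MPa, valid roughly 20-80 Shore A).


log10(E) = 0.0235*S - 0.6403  =>  S = (log10(E) + 0.6403) / 0.0235
log10(10.2) = 1.008600
S = (1.008600 + 0.6403) / 0.0235 = 1.648900 / 0.0235
S = 70.2

Shore A = 70.2


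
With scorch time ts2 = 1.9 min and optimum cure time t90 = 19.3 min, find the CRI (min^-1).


CRI = 100 / (t90 - ts2)
= 100 / (19.3 - 1.9)
= 100 / 17.4
= 5.75 min^-1

5.75 min^-1


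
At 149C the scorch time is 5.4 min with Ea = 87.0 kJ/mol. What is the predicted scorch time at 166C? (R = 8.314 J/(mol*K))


Convert temperatures: T1 = 149 + 273.15 = 422.15 K, T2 = 166 + 273.15 = 439.15 K
ts2_new = 5.4 * exp(87000 / 8.314 * (1/439.15 - 1/422.15))
1/T2 - 1/T1 = -9.1700e-05
ts2_new = 2.07 min

2.07 min


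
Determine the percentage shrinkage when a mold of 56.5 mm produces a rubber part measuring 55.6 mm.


Shrinkage = (mold - part) / mold * 100
= (56.5 - 55.6) / 56.5 * 100
= 0.9 / 56.5 * 100
= 1.59%

1.59%


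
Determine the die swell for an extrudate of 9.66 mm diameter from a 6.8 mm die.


Die swell ratio = D_extrudate / D_die
= 9.66 / 6.8
= 1.421

Die swell = 1.421


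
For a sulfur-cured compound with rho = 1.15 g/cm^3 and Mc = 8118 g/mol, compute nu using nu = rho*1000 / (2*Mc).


nu = rho * 1000 / (2 * Mc)
nu = 1.15 * 1000 / (2 * 8118)
nu = 1150.0 / 16236
nu = 0.0708 mol/L

0.0708 mol/L


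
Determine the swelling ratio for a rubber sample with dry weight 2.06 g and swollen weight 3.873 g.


Q = W_swollen / W_dry
Q = 3.873 / 2.06
Q = 1.88

Q = 1.88


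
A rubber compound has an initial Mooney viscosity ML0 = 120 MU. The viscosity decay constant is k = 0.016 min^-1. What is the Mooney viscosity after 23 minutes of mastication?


ML = ML0 * exp(-k * t)
ML = 120 * exp(-0.016 * 23)
ML = 120 * 0.6921
ML = 83.05 MU

83.05 MU


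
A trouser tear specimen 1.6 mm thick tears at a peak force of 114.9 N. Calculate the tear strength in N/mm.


Tear strength = force / thickness
= 114.9 / 1.6
= 71.81 N/mm

71.81 N/mm


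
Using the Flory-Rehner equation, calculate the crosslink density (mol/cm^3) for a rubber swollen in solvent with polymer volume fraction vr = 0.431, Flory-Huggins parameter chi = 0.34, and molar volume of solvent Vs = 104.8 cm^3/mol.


ln(1 - vr) = ln(1 - 0.431) = -0.5639
Numerator = -((-0.5639) + 0.431 + 0.34 * 0.431^2) = 0.0697
Denominator = 104.8 * (0.431^(1/3) - 0.431/2) = 56.5783
nu = 0.0697 / 56.5783 = 0.0012 mol/cm^3

0.0012 mol/cm^3


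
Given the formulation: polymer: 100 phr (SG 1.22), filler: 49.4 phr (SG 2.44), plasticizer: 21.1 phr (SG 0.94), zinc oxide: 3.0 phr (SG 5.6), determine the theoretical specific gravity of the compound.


Sum of weights = 173.5
Volume contributions:
  polymer: 100/1.22 = 81.9672
  filler: 49.4/2.44 = 20.2459
  plasticizer: 21.1/0.94 = 22.4468
  zinc oxide: 3.0/5.6 = 0.5357
Sum of volumes = 125.1956
SG = 173.5 / 125.1956 = 1.386

SG = 1.386


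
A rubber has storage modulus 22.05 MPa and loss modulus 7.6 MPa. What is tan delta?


tan delta = E'' / E'
= 7.6 / 22.05
= 0.3447

tan delta = 0.3447


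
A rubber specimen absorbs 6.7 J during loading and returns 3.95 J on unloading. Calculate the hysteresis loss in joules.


Hysteresis loss = loading - unloading
= 6.7 - 3.95
= 2.75 J

2.75 J


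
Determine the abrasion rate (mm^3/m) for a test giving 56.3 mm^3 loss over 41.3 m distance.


Rate = volume_loss / distance
= 56.3 / 41.3
= 1.363 mm^3/m

1.363 mm^3/m


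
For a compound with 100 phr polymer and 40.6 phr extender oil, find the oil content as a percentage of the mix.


Oil % = oil / (100 + oil) * 100
= 40.6 / (100 + 40.6) * 100
= 40.6 / 140.6 * 100
= 28.88%

28.88%


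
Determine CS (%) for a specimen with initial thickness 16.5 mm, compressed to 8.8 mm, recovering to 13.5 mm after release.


CS = (t0 - recovered) / (t0 - ts) * 100
= (16.5 - 13.5) / (16.5 - 8.8) * 100
= 3.0 / 7.7 * 100
= 39.0%

39.0%


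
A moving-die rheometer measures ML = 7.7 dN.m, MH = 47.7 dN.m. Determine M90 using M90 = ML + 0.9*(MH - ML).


M90 = ML + 0.9 * (MH - ML)
M90 = 7.7 + 0.9 * (47.7 - 7.7)
M90 = 7.7 + 0.9 * 40.0
M90 = 43.7 dN.m

43.7 dN.m


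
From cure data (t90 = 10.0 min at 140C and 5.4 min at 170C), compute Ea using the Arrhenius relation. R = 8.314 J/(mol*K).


T1 = 413.15 K, T2 = 443.15 K
1/T1 - 1/T2 = 1.6386e-04
ln(t1/t2) = ln(10.0/5.4) = 0.6162
Ea = 8.314 * 0.6162 / 1.6386e-04 = 31265.0553 J/mol
Ea = 31.27 kJ/mol

31.27 kJ/mol


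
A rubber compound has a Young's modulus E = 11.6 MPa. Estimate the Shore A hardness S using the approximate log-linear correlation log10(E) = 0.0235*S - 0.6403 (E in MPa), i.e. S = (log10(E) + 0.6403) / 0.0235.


log10(E) = 0.0235*S - 0.6403  =>  S = (log10(E) + 0.6403) / 0.0235
log10(11.6) = 1.064458
S = (1.064458 + 0.6403) / 0.0235 = 1.704758 / 0.0235
S = 72.5

Shore A = 72.5


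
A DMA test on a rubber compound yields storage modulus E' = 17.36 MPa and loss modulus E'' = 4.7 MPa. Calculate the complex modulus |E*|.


|E*| = sqrt(E'^2 + E''^2)
= sqrt(17.36^2 + 4.7^2)
= sqrt(301.3696 + 22.0900)
= 17.985 MPa

17.985 MPa


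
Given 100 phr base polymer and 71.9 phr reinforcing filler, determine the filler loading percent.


Filler % = filler / (rubber + filler) * 100
= 71.9 / (100 + 71.9) * 100
= 71.9 / 171.9 * 100
= 41.83%

41.83%


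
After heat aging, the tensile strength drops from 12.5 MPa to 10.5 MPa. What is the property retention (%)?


Retention = aged / original * 100
= 10.5 / 12.5 * 100
= 84.0%

84.0%
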